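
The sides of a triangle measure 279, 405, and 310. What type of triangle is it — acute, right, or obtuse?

acute

Compare the square of the longest side to the sum of squares of the other two: 279² + 310² = 173941 > 164025 = 405².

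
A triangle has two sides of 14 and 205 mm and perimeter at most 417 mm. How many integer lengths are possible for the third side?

Triangle inequality: 191 < x < 219. Perimeter ≤ 417 gives x ≤ 417 − 14 − 205 = 198.
So 191 < x ≤ 198; integers 192 through 198: 7 values.

7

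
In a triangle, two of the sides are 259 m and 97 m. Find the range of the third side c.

By the triangle inequality, c must be less than 259 + 97 = 356 and greater than |259 − 97| = 162.

162 < c < 356 (m)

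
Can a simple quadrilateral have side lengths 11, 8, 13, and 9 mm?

Yes

A quadrilateral exists iff every side is shorter than the sum of the others — equivalently, the longest side is less than the sum of the rest.
Longest side 13 < 28 (sum of the remaining 3), so yes.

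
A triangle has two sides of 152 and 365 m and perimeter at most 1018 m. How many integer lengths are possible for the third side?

Triangle inequality: 213 < x < 517. Perimeter ≤ 1018 gives x ≤ 1018 − 152 − 365 = 501.
So 213 < x ≤ 501; integers 214 through 501: 288 values.

288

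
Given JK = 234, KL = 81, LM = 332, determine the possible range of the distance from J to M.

17 ≤ JM ≤ 647

The maximum is all hops collinear in one direction: 234 + 81 + 332 = 647.
The longest hop is 332; the others sum to 315. Folding the others back against it leaves at least 332 − 315 = 17.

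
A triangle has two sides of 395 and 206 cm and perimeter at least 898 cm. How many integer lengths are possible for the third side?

Triangle inequality: 189 < x < 601. Perimeter ≥ 898 gives x ≥ 898 − 395 − 206 = 297.
So 297 ≤ x < 601; integers 297 through 600: 304 values.

304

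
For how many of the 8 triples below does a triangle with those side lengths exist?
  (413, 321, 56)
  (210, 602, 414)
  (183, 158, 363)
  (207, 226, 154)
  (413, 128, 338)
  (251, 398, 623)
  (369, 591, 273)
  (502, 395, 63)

(56,321,413): 56+321 ≤ 413 → not valid
(210,414,602): 210+414 > 602 → valid
(158,183,363): 158+183 ≤ 363 → not valid
(154,207,226): 154+207 > 226 → valid
(128,338,413): 128+338 > 413 → valid
(251,398,623): 251+398 > 623 → valid
(273,369,591): 273+369 > 591 → valid
(63,395,502): 63+395 ≤ 502 → not valid
5 of the 8 triples form a triangle.

5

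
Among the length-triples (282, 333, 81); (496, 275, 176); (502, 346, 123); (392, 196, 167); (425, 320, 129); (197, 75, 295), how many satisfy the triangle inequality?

2

(81,282,333): 81+282 > 333 → valid
(176,275,496): 176+275 ≤ 496 → not valid
(123,346,502): 123+346 ≤ 502 → not valid
(167,196,392): 167+196 ≤ 392 → not valid
(129,320,425): 129+320 > 425 → valid
(75,197,295): 75+197 ≤ 295 → not valid
2 of the 6 triples form a triangle.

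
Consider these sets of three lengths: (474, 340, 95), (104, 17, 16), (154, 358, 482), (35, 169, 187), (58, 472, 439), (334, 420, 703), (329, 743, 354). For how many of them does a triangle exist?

4

(95,340,474): 95+340 ≤ 474 → not valid
(16,17,104): 16+17 ≤ 104 → not valid
(154,358,482): 154+358 > 482 → valid
(35,169,187): 35+169 > 187 → valid
(58,439,472): 58+439 > 472 → valid
(334,420,703): 334+420 > 703 → valid
(329,354,743): 329+354 ≤ 743 → not valid
4 of the 7 triples form a triangle.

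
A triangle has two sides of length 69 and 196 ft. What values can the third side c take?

127 < c < 265 (ft)

By the triangle inequality, c must be less than 69 + 196 = 265 and greater than |69 − 196| = 127.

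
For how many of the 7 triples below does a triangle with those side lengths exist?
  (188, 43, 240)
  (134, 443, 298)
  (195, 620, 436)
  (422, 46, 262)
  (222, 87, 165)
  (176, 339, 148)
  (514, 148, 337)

2

(43,188,240): 43+188 ≤ 240 → not valid
(134,298,443): 134+298 ≤ 443 → not valid
(195,436,620): 195+436 > 620 → valid
(46,262,422): 46+262 ≤ 422 → not valid
(87,165,222): 87+165 > 222 → valid
(148,176,339): 148+176 ≤ 339 → not valid
(148,337,514): 148+337 ≤ 514 → not valid
2 of the 7 triples form a triangle.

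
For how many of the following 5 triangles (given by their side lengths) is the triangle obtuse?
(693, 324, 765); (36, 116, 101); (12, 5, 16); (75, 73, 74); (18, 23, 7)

3

(693,324,765): 324²+693² = 585225 = 765² → right
(36,116,101): 36²+101² = 11497 < 13456 = 116² → obtuse
(12,5,16): 5²+12² = 169 < 256 = 16² → obtuse
(75,73,74): 73²+74² = 10805 > 5625 = 75² → acute
(18,23,7): 7²+18² = 373 < 529 = 23² → obtuse
3 of the 5 are obtuse.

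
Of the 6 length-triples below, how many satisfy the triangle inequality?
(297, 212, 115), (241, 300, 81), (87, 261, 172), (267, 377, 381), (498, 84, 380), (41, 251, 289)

(115,212,297): 115+212 > 297 → valid
(81,241,300): 81+241 > 300 → valid
(87,172,261): 87+172 ≤ 261 → not valid
(267,377,381): 267+377 > 381 → valid
(84,380,498): 84+380 ≤ 498 → not valid
(41,251,289): 41+251 > 289 → valid
4 of the 6 triples form a triangle.

4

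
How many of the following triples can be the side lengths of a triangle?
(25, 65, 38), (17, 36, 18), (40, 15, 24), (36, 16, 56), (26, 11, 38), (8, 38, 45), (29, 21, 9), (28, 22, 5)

(25,38,65): 25+38 ≤ 65 → not valid
(17,18,36): 17+18 ≤ 36 → not valid
(15,24,40): 15+24 ≤ 40 → not valid
(16,36,56): 16+36 ≤ 56 → not valid
(11,26,38): 11+26 ≤ 38 → not valid
(8,38,45): 8+38 > 45 → valid
(9,21,29): 9+21 > 29 → valid
(5,22,28): 5+22 ≤ 28 → not valid
2 of the 8 triples form a triangle.

2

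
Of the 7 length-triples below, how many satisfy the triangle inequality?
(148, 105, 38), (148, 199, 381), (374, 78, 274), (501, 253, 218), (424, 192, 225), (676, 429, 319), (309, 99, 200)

(38,105,148): 38+105 ≤ 148 → not valid
(148,199,381): 148+199 ≤ 381 → not valid
(78,274,374): 78+274 ≤ 374 → not valid
(218,253,501): 218+253 ≤ 501 → not valid
(192,225,424): 192+225 ≤ 424 → not valid
(319,429,676): 319+429 > 676 → valid
(99,200,309): 99+200 ≤ 309 → not valid
1 of the 7 triples forms a triangle.

1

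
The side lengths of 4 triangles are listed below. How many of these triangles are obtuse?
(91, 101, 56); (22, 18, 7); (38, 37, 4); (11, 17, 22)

(91,101,56): 56²+91² = 11417 > 10201 = 101² → acute
(22,18,7): 7²+18² = 373 < 484 = 22² → obtuse
(38,37,4): 4²+37² = 1385 < 1444 = 38² → obtuse
(11,17,22): 11²+17² = 410 < 484 = 22² → obtuse
3 of the 4 are obtuse.

3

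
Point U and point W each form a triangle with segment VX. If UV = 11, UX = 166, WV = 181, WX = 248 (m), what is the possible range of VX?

155 < VX < 177

From triangle UVX: |11 − 166| < VX < 11 + 166, i.e. 155 < VX < 177.
From triangle WVX: 67 < VX < 429.
Both must hold, so VX lies in the intersection.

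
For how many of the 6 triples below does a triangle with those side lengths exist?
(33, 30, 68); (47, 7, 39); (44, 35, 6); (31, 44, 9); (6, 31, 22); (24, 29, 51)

1

(30,33,68): 30+33 ≤ 68 → not valid
(7,39,47): 7+39 ≤ 47 → not valid
(6,35,44): 6+35 ≤ 44 → not valid
(9,31,44): 9+31 ≤ 44 → not valid
(6,22,31): 6+22 ≤ 31 → not valid
(24,29,51): 24+29 > 51 → valid
1 of the 6 triples forms a triangle.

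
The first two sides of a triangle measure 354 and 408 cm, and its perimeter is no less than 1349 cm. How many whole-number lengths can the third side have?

175

Triangle inequality: 54 < x < 762. Perimeter ≥ 1349 gives x ≥ 1349 − 354 − 408 = 587.
So 587 ≤ x < 762; integers 587 through 761: 175 values.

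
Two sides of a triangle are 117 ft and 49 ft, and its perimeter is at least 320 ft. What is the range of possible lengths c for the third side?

Triangle inequality alone gives 68 < c < 166.
The perimeter condition gives c ≥ 320 − 117 − 49 = 154.
Intersecting the two: 154 ≤ c < 166.

154 ≤ c < 166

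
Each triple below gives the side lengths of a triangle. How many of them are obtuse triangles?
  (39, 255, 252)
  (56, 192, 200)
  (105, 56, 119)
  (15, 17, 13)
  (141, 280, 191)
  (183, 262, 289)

(39,255,252): 39²+252² = 65025 = 255² → right
(56,192,200): 56²+192² = 40000 = 200² → right
(105,56,119): 56²+105² = 14161 = 119² → right
(15,17,13): 13²+15² = 394 > 289 = 17² → acute
(141,280,191): 141²+191² = 56362 < 78400 = 280² → obtuse
(183,262,289): 183²+262² = 102133 > 83521 = 289² → acute
1 of the 6 is obtuse.

1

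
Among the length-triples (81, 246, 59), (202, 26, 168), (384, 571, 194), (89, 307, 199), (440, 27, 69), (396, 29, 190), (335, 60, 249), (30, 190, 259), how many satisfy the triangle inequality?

(59,81,246): 59+81 ≤ 246 → not valid
(26,168,202): 26+168 ≤ 202 → not valid
(194,384,571): 194+384 > 571 → valid
(89,199,307): 89+199 ≤ 307 → not valid
(27,69,440): 27+69 ≤ 440 → not valid
(29,190,396): 29+190 ≤ 396 → not valid
(60,249,335): 60+249 ≤ 335 → not valid
(30,190,259): 30+190 ≤ 259 → not valid
1 of the 8 triples forms a triangle.

1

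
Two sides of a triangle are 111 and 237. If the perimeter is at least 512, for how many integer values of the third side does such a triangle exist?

Triangle inequality: 126 < x < 348. Perimeter ≥ 512 gives x ≥ 512 − 111 − 237 = 164.
So 164 ≤ x < 348; integers 164 through 347: 184 values.

184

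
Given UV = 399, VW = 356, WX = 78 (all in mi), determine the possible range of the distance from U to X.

The maximum is all hops collinear in one direction: 399 + 356 + 78 = 833.
The longest hop is 399; the others sum to 434. Since 399 ≤ 434, the path can fold back on itself completely, so the minimum distance is 0.

0 ≤ UX ≤ 833 mi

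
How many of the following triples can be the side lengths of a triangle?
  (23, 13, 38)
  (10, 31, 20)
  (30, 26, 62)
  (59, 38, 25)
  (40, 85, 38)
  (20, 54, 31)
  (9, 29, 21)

2

(13,23,38): 13+23 ≤ 38 → not valid
(10,20,31): 10+20 ≤ 31 → not valid
(26,30,62): 26+30 ≤ 62 → not valid
(25,38,59): 25+38 > 59 → valid
(38,40,85): 38+40 ≤ 85 → not valid
(20,31,54): 20+31 ≤ 54 → not valid
(9,21,29): 9+21 > 29 → valid
2 of the 7 triples form a triangle.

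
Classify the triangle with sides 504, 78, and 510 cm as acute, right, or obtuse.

Compare the square of the longest side to the sum of squares of the other two: 78² + 504² = 260100 = 510².

right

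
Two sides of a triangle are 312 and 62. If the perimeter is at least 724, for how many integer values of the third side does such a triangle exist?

24

Triangle inequality: 250 < x < 374. Perimeter ≥ 724 gives x ≥ 724 − 312 − 62 = 350.
So 350 ≤ x < 374; integers 350 through 373: 24 values.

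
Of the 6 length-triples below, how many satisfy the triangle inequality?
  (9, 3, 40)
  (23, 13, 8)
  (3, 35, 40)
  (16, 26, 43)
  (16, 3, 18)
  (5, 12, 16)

2

(3,9,40): 3+9 ≤ 40 → not valid
(8,13,23): 8+13 ≤ 23 → not valid
(3,35,40): 3+35 ≤ 40 → not valid
(16,26,43): 16+26 ≤ 43 → not valid
(3,16,18): 3+16 > 18 → valid
(5,12,16): 5+12 > 16 → valid
2 of the 6 triples form a triangle.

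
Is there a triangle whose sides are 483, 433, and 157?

The longest side is 483, and the other two sum to 590.
Since 590 > 483, the triangle inequality holds.

Yes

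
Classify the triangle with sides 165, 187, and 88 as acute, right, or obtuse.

right

Compare the square of the longest side to the sum of squares of the other two: 88² + 165² = 34969 = 187².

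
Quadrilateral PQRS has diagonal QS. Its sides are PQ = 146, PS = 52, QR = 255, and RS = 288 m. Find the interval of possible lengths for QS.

94 < QS < 198

From triangle PQS: |146 − 52| < QS < 146 + 52, i.e. 94 < QS < 198.
From triangle RQS: 33 < QS < 543.
Both must hold, so QS lies in the intersection.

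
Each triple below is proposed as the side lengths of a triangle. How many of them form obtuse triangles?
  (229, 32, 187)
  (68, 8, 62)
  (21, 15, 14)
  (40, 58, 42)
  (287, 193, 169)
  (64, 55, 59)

3

(229,32,187): 32+187 ≤ 229, not a triangle
(68,8,62): 8²+62² = 3908 < 4624 = 68² → obtuse
(21,15,14): 14²+15² = 421 < 441 = 21² → obtuse
(40,58,42): 40²+42² = 3364 = 58² → right
(287,193,169): 169²+193² = 65810 < 82369 = 287² → obtuse
(64,55,59): 55²+59² = 6506 > 4096 = 64² → acute
3 of the 6 are obtuse.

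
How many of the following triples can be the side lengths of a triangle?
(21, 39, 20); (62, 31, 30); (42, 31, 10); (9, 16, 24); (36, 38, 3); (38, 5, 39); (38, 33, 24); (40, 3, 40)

(20,21,39): 20+21 > 39 → valid
(30,31,62): 30+31 ≤ 62 → not valid
(10,31,42): 10+31 ≤ 42 → not valid
(9,16,24): 9+16 > 24 → valid
(3,36,38): 3+36 > 38 → valid
(5,38,39): 5+38 > 39 → valid
(24,33,38): 24+33 > 38 → valid
(3,40,40): 3+40 > 40 → valid
6 of the 8 triples form a triangle.

6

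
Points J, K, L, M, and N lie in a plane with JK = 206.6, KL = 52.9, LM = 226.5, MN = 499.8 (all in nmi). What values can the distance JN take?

The maximum is all hops collinear in one direction: 206.6 + 52.9 + 226.5 + 499.8 = 985.8.
The longest hop is 499.8; the others sum to 486.0. Folding the others back against it leaves at least 499.8 − 486.0 = 13.8.

13.8 ≤ JN ≤ 985.8 nmi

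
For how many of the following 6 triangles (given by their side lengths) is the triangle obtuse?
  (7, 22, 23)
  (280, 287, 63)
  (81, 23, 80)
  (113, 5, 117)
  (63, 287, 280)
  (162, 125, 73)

2

(7,22,23): 7²+22² = 533 > 529 = 23² → acute
(280,287,63): 63²+280² = 82369 = 287² → right
(81,23,80): 23²+80² = 6929 > 6561 = 81² → acute
(113,5,117): 5²+113² = 12794 < 13689 = 117² → obtuse
(63,287,280): 63²+280² = 82369 = 287² → right
(162,125,73): 73²+125² = 20954 < 26244 = 162² → obtuse
2 of the 6 are obtuse.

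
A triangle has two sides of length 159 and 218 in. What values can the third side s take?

By the triangle inequality, s must be less than 159 + 218 = 377 and greater than |159 − 218| = 59.

59 < s < 377 (in)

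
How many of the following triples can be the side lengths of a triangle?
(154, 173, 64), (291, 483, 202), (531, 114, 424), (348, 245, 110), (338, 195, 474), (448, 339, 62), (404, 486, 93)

(64,154,173): 64+154 > 173 → valid
(202,291,483): 202+291 > 483 → valid
(114,424,531): 114+424 > 531 → valid
(110,245,348): 110+245 > 348 → valid
(195,338,474): 195+338 > 474 → valid
(62,339,448): 62+339 ≤ 448 → not valid
(93,404,486): 93+404 > 486 → valid
6 of the 7 triples form a triangle.

6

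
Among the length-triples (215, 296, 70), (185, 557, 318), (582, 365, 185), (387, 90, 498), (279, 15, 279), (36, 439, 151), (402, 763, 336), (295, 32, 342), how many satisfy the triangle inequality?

(70,215,296): 70+215 ≤ 296 → not valid
(185,318,557): 185+318 ≤ 557 → not valid
(185,365,582): 185+365 ≤ 582 → not valid
(90,387,498): 90+387 ≤ 498 → not valid
(15,279,279): 15+279 > 279 → valid
(36,151,439): 36+151 ≤ 439 → not valid
(336,402,763): 336+402 ≤ 763 → not valid
(32,295,342): 32+295 ≤ 342 → not valid
1 of the 8 triples forms a triangle.

1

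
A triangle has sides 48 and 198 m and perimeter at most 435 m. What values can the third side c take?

150 < c ≤ 189

Triangle inequality alone gives 150 < c < 246.
The perimeter condition gives c ≤ 435 − 48 − 198 = 189.
Intersecting the two: 150 < c ≤ 189.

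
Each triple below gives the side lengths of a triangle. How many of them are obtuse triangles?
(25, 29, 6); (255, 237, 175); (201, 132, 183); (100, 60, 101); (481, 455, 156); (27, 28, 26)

1

(25,29,6): 6²+25² = 661 < 841 = 29² → obtuse
(255,237,175): 175²+237² = 86794 > 65025 = 255² → acute
(201,132,183): 132²+183² = 50913 > 40401 = 201² → acute
(100,60,101): 60²+100² = 13600 > 10201 = 101² → acute
(481,455,156): 156²+455² = 231361 = 481² → right
(27,28,26): 26²+27² = 1405 > 784 = 28² → acute
1 of the 6 is obtuse.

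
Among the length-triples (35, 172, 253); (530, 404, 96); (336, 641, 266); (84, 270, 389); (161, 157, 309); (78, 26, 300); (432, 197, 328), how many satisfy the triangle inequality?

2

(35,172,253): 35+172 ≤ 253 → not valid
(96,404,530): 96+404 ≤ 530 → not valid
(266,336,641): 266+336 ≤ 641 → not valid
(84,270,389): 84+270 ≤ 389 → not valid
(157,161,309): 157+161 > 309 → valid
(26,78,300): 26+78 ≤ 300 → not valid
(197,328,432): 197+328 > 432 → valid
2 of the 7 triples form a triangle.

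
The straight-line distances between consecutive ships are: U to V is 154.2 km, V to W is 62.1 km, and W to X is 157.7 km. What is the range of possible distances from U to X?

The maximum is all hops collinear in one direction: 154.2 + 62.1 + 157.7 = 374.0.
The longest hop is 157.7; the others sum to 216.3. Since 157.7 ≤ 216.3, the path can fold back on itself completely, so the minimum distance is 0.

0 ≤ UX ≤ 374.0 km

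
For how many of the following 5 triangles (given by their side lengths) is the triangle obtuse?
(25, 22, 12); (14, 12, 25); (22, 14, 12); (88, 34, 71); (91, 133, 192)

(25,22,12): 12²+22² = 628 > 625 = 25² → acute
(14,12,25): 12²+14² = 340 < 625 = 25² → obtuse
(22,14,12): 12²+14² = 340 < 484 = 22² → obtuse
(88,34,71): 34²+71² = 6197 < 7744 = 88² → obtuse
(91,133,192): 91²+133² = 25970 < 36864 = 192² → obtuse
4 of the 5 are obtuse.

4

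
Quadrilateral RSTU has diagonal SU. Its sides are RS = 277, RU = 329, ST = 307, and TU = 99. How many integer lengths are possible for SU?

From triangle RSU: 52 < SU < 606.
From triangle TSU: 208 < SU < 406.
Intersection: 208 < SU < 406, so integers 209 through 405: 197 values.

197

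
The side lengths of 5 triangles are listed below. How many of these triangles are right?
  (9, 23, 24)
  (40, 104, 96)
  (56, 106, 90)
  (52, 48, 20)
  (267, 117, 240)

4

(9,23,24): 9²+23² = 610 > 576 = 24² → acute
(40,104,96): 40²+96² = 10816 = 104² → right
(56,106,90): 56²+90² = 11236 = 106² → right
(52,48,20): 20²+48² = 2704 = 52² → right
(267,117,240): 117²+240² = 71289 = 267² → right
4 of the 5 are right.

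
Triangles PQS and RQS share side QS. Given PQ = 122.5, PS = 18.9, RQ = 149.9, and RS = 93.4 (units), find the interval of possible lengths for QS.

103.6 < QS < 141.4

From triangle PQS: |122.5 − 18.9| < QS < 122.5 + 18.9, i.e. 103.6 < QS < 141.4.
From triangle RQS: 56.5 < QS < 243.3.
Both must hold, so QS lies in the intersection.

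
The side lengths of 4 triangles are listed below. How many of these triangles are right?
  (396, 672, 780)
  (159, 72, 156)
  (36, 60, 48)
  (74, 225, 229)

(396,672,780): 396²+672² = 608400 = 780² → right
(159,72,156): 72²+156² = 29520 > 25281 = 159² → acute
(36,60,48): 36²+48² = 3600 = 60² → right
(74,225,229): 74²+225² = 56101 > 52441 = 229² → acute
2 of the 4 are right.

2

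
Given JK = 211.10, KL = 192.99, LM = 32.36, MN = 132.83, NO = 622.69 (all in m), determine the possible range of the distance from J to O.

The maximum is all hops collinear in one direction: 211.10 + 192.99 + 32.36 + 132.83 + 622.69 = 1191.97.
The longest hop is 622.69; the others sum to 569.28. Folding the others back against it leaves at least 622.69 − 569.28 = 53.41.

53.41 ≤ JO ≤ 1191.97 m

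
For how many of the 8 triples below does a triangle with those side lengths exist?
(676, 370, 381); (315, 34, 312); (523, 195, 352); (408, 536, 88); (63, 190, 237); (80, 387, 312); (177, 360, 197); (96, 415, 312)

(370,381,676): 370+381 > 676 → valid
(34,312,315): 34+312 > 315 → valid
(195,352,523): 195+352 > 523 → valid
(88,408,536): 88+408 ≤ 536 → not valid
(63,190,237): 63+190 > 237 → valid
(80,312,387): 80+312 > 387 → valid
(177,197,360): 177+197 > 360 → valid
(96,312,415): 96+312 ≤ 415 → not valid
6 of the 8 triples form a triangle.

6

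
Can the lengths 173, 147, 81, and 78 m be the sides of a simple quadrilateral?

A quadrilateral exists iff every side is shorter than the sum of the others — equivalently, the longest side is less than the sum of the rest.
Longest side 173 < 306 (sum of the remaining 3), so yes.

Yes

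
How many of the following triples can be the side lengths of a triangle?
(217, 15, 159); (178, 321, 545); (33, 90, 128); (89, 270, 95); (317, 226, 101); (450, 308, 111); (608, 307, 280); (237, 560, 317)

(15,159,217): 15+159 ≤ 217 → not valid
(178,321,545): 178+321 ≤ 545 → not valid
(33,90,128): 33+90 ≤ 128 → not valid
(89,95,270): 89+95 ≤ 270 → not valid
(101,226,317): 101+226 > 317 → valid
(111,308,450): 111+308 ≤ 450 → not valid
(280,307,608): 280+307 ≤ 608 → not valid
(237,317,560): 237+317 ≤ 560 → not valid
1 of the 8 triples forms a triangle.

1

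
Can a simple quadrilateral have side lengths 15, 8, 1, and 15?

A quadrilateral exists iff every side is shorter than the sum of the others — equivalently, the longest side is less than the sum of the rest.
Longest side 15 < 24 (sum of the remaining 3), so yes.

Yes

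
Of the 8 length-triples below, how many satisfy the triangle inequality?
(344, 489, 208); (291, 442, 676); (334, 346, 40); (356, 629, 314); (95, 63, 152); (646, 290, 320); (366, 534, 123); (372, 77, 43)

(208,344,489): 208+344 > 489 → valid
(291,442,676): 291+442 > 676 → valid
(40,334,346): 40+334 > 346 → valid
(314,356,629): 314+356 > 629 → valid
(63,95,152): 63+95 > 152 → valid
(290,320,646): 290+320 ≤ 646 → not valid
(123,366,534): 123+366 ≤ 534 → not valid
(43,77,372): 43+77 ≤ 372 → not valid
5 of the 8 triples form a triangle.

5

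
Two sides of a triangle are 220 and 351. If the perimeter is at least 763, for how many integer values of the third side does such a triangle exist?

379

Triangle inequality: 131 < x < 571. Perimeter ≥ 763 gives x ≥ 763 − 220 − 351 = 192.
So 192 ≤ x < 571; integers 192 through 570: 379 values.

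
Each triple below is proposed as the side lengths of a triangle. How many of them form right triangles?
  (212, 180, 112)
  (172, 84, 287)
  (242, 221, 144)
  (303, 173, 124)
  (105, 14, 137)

1

(212,180,112): 112²+180² = 44944 = 212² → right
(172,84,287): 84+172 ≤ 287, not a triangle
(242,221,144): 144²+221² = 69577 > 58564 = 242² → acute
(303,173,124): 124+173 ≤ 303, not a triangle
(105,14,137): 14+105 ≤ 137, not a triangle
1 of the 5 is right.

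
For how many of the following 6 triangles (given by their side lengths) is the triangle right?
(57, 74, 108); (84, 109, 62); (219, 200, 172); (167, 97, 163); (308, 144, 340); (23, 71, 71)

1

(57,74,108): 57²+74² = 8725 < 11664 = 108² → obtuse
(84,109,62): 62²+84² = 10900 < 11881 = 109² → obtuse
(219,200,172): 172²+200² = 69584 > 47961 = 219² → acute
(167,97,163): 97²+163² = 35978 > 27889 = 167² → acute
(308,144,340): 144²+308² = 115600 = 340² → right
(23,71,71): 23²+71² = 5570 > 5041 = 71² → acute
1 of the 6 is right.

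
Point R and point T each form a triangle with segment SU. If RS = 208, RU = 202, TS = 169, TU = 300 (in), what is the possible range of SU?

From triangle RSU: |208 − 202| < SU < 208 + 202, i.e. 6 < SU < 410.
From triangle TSU: 131 < SU < 469.
Both must hold, so SU lies in the intersection.

131 < SU < 410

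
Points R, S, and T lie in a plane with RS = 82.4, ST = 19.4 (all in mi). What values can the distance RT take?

63.0 ≤ RT ≤ 101.8 mi

By the triangle inequality, |82.4 − 19.4| ≤ RT ≤ 82.4 + 19.4.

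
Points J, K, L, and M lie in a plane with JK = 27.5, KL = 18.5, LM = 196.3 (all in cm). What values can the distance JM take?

150.3 ≤ JM ≤ 242.3 cm

The maximum is all hops collinear in one direction: 27.5 + 18.5 + 196.3 = 242.3.
The longest hop is 196.3; the others sum to 46.0. Folding the others back against it leaves at least 196.3 − 46.0 = 150.3.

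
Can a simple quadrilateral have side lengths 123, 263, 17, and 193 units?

A quadrilateral exists iff every side is shorter than the sum of the others — equivalently, the longest side is less than the sum of the rest.
Longest side 263 < 333 (sum of the remaining 3), so yes.

Yes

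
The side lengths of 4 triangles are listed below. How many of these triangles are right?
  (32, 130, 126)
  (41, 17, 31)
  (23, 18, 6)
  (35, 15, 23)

(32,130,126): 32²+126² = 16900 = 130² → right
(41,17,31): 17²+31² = 1250 < 1681 = 41² → obtuse
(23,18,6): 6²+18² = 360 < 529 = 23² → obtuse
(35,15,23): 15²+23² = 754 < 1225 = 35² → obtuse
1 of the 4 is right.

1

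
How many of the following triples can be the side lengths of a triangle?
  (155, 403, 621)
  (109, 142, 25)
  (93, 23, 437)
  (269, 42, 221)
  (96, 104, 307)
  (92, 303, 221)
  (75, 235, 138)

1

(155,403,621): 155+403 ≤ 621 → not valid
(25,109,142): 25+109 ≤ 142 → not valid
(23,93,437): 23+93 ≤ 437 → not valid
(42,221,269): 42+221 ≤ 269 → not valid
(96,104,307): 96+104 ≤ 307 → not valid
(92,221,303): 92+221 > 303 → valid
(75,138,235): 75+138 ≤ 235 → not valid
1 of the 7 triples forms a triangle.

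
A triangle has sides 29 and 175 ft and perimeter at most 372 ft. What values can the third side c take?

146 < c ≤ 168

Triangle inequality alone gives 146 < c < 204.
The perimeter condition gives c ≤ 372 − 29 − 175 = 168.
Intersecting the two: 146 < c ≤ 168.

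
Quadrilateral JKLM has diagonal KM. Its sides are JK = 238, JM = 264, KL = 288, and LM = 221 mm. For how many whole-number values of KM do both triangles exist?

434

From triangle JKM: 26 < KM < 502.
From triangle LKM: 67 < KM < 509.
Intersection: 67 < KM < 502, so integers 68 through 501: 434 values.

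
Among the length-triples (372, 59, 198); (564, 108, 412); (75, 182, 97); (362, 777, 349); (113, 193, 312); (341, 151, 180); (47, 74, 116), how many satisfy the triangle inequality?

1

(59,198,372): 59+198 ≤ 372 → not valid
(108,412,564): 108+412 ≤ 564 → not valid
(75,97,182): 75+97 ≤ 182 → not valid
(349,362,777): 349+362 ≤ 777 → not valid
(113,193,312): 113+193 ≤ 312 → not valid
(151,180,341): 151+180 ≤ 341 → not valid
(47,74,116): 47+74 > 116 → valid
1 of the 7 triples forms a triangle.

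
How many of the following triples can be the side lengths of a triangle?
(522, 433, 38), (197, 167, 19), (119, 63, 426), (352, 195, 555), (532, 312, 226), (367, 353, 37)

2

(38,433,522): 38+433 ≤ 522 → not valid
(19,167,197): 19+167 ≤ 197 → not valid
(63,119,426): 63+119 ≤ 426 → not valid
(195,352,555): 195+352 ≤ 555 → not valid
(226,312,532): 226+312 > 532 → valid
(37,353,367): 37+353 > 367 → valid
2 of the 6 triples form a triangle.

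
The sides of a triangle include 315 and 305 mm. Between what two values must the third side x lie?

By the triangle inequality, x must be less than 315 + 305 = 620 and greater than |315 − 305| = 10.

10 < x < 620 (mm)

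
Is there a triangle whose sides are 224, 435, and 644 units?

The longest side is 644, and the other two sum to 659.
Since 659 > 644, the triangle inequality holds.

Yes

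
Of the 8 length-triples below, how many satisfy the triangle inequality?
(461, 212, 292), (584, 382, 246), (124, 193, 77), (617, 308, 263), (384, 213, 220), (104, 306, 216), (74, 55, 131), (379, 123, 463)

6

(212,292,461): 212+292 > 461 → valid
(246,382,584): 246+382 > 584 → valid
(77,124,193): 77+124 > 193 → valid
(263,308,617): 263+308 ≤ 617 → not valid
(213,220,384): 213+220 > 384 → valid
(104,216,306): 104+216 > 306 → valid
(55,74,131): 55+74 ≤ 131 → not valid
(123,379,463): 123+379 > 463 → valid
6 of the 8 triples form a triangle.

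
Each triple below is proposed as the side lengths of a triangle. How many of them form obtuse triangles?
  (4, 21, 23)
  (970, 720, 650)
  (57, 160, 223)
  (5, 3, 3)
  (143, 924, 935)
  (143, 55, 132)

(4,21,23): 4²+21² = 457 < 529 = 23² → obtuse
(970,720,650): 650²+720² = 940900 = 970² → right
(57,160,223): 57+160 ≤ 223, not a triangle
(5,3,3): 3²+3² = 18 < 25 = 5² → obtuse
(143,924,935): 143²+924² = 874225 = 935² → right
(143,55,132): 55²+132² = 20449 = 143² → right
2 of the 6 are obtuse.

2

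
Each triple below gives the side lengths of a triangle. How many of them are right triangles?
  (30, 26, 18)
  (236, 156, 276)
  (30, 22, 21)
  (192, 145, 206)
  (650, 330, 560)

(30,26,18): 18²+26² = 1000 > 900 = 30² → acute
(236,156,276): 156²+236² = 80032 > 76176 = 276² → acute
(30,22,21): 21²+22² = 925 > 900 = 30² → acute
(192,145,206): 145²+192² = 57889 > 42436 = 206² → acute
(650,330,560): 330²+560² = 422500 = 650² → right
1 of the 5 is right.

1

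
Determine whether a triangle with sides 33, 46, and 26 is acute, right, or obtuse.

obtuse

Compare the square of the longest side to the sum of squares of the other two: 26² + 33² = 1765 < 2116 = 46².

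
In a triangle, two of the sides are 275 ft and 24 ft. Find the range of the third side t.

By the triangle inequality, t must be less than 275 + 24 = 299 and greater than |275 − 24| = 251.

251 < t < 299 (ft)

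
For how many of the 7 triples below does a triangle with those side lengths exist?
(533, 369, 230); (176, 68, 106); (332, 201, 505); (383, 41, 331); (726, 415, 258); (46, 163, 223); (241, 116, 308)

(230,369,533): 230+369 > 533 → valid
(68,106,176): 68+106 ≤ 176 → not valid
(201,332,505): 201+332 > 505 → valid
(41,331,383): 41+331 ≤ 383 → not valid
(258,415,726): 258+415 ≤ 726 → not valid
(46,163,223): 46+163 ≤ 223 → not valid
(116,241,308): 116+241 > 308 → valid
3 of the 7 triples form a triangle.

3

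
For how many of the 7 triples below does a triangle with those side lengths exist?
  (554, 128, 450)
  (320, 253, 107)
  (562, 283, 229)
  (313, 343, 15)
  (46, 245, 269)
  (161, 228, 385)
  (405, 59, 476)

4

(128,450,554): 128+450 > 554 → valid
(107,253,320): 107+253 > 320 → valid
(229,283,562): 229+283 ≤ 562 → not valid
(15,313,343): 15+313 ≤ 343 → not valid
(46,245,269): 46+245 > 269 → valid
(161,228,385): 161+228 > 385 → valid
(59,405,476): 59+405 ≤ 476 → not valid
4 of the 7 triples form a triangle.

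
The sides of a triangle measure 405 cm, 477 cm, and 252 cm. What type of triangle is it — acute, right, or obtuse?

right

Compare the square of the longest side to the sum of squares of the other two: 252² + 405² = 227529 = 477².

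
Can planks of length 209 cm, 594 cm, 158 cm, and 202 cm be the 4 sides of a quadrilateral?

No

For a quadrilateral, each side must be shorter than the sum of the others.
Here the longest side is 594, but the remaining 3 sides sum to only 569.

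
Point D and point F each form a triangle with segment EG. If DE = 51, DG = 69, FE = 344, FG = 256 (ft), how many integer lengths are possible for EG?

From triangle DEG: 18 < EG < 120.
From triangle FEG: 88 < EG < 600.
Intersection: 88 < EG < 120, so integers 89 through 119: 31 values.

31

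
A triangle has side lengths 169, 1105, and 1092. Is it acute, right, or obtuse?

Compare the square of the longest side to the sum of squares of the other two: 169² + 1092² = 1221025 = 1105².

right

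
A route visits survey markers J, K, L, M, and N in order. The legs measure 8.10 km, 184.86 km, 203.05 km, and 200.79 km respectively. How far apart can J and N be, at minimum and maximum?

0 ≤ JN ≤ 596.80 km

The maximum is all hops collinear in one direction: 8.10 + 184.86 + 203.05 + 200.79 = 596.80.
The longest hop is 203.05; the others sum to 393.75. Since 203.05 ≤ 393.75, the path can fold back on itself completely, so the minimum distance is 0.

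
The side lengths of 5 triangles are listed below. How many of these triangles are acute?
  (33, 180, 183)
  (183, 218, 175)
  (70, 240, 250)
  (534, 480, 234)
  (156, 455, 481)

1

(33,180,183): 33²+180² = 33489 = 183² → right
(183,218,175): 175²+183² = 64114 > 47524 = 218² → acute
(70,240,250): 70²+240² = 62500 = 250² → right
(534,480,234): 234²+480² = 285156 = 534² → right
(156,455,481): 156²+455² = 231361 = 481² → right
1 of the 5 is acute.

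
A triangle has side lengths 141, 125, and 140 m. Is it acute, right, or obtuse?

Compare the square of the longest side to the sum of squares of the other two: 125² + 140² = 35225 > 19881 = 141².

acute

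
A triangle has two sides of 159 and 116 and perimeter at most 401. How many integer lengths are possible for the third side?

83

Triangle inequality: 43 < x < 275. Perimeter ≤ 401 gives x ≤ 401 − 159 − 116 = 126.
So 43 < x ≤ 126; integers 44 through 126: 83 values.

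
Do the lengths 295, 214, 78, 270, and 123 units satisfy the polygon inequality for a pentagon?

A pentagon exists iff every side is shorter than the sum of the others — equivalently, the longest side is less than the sum of the rest.
Longest side 295 < 685 (sum of the remaining 4), so yes.

Yes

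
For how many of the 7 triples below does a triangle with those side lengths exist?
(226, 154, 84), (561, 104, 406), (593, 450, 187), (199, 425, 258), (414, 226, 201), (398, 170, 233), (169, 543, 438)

(84,154,226): 84+154 > 226 → valid
(104,406,561): 104+406 ≤ 561 → not valid
(187,450,593): 187+450 > 593 → valid
(199,258,425): 199+258 > 425 → valid
(201,226,414): 201+226 > 414 → valid
(170,233,398): 170+233 > 398 → valid
(169,438,543): 169+438 > 543 → valid
6 of the 7 triples form a triangle.

6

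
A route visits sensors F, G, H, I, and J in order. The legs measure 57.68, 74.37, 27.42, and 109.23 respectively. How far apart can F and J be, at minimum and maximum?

0 ≤ FJ ≤ 268.70

The maximum is all hops collinear in one direction: 57.68 + 74.37 + 27.42 + 109.23 = 268.70.
The longest hop is 109.23; the others sum to 159.47. Since 109.23 ≤ 159.47, the path can fold back on itself completely, so the minimum distance is 0.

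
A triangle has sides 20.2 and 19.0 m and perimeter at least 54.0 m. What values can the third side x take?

Triangle inequality alone gives 1.2 < x < 39.2.
The perimeter condition gives x ≥ 54.0 − 20.2 − 19.0 = 14.8.
Intersecting the two: 14.8 ≤ x < 39.2.

14.8 ≤ x < 39.2 m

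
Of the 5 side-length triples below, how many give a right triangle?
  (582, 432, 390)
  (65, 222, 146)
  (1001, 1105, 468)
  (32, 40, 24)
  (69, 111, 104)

3

(582,432,390): 390²+432² = 338724 = 582² → right
(65,222,146): 65+146 ≤ 222, not a triangle
(1001,1105,468): 468²+1001² = 1221025 = 1105² → right
(32,40,24): 24²+32² = 1600 = 40² → right
(69,111,104): 69²+104² = 15577 > 12321 = 111² → acute
3 of the 5 are right.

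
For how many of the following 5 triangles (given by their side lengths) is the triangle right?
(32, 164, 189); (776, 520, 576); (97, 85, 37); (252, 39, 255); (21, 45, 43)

(32,164,189): 32²+164² = 27920 < 35721 = 189² → obtuse
(776,520,576): 520²+576² = 602176 = 776² → right
(97,85,37): 37²+85² = 8594 < 9409 = 97² → obtuse
(252,39,255): 39²+252² = 65025 = 255² → right
(21,45,43): 21²+43² = 2290 > 2025 = 45² → acute
2 of the 5 are right.

2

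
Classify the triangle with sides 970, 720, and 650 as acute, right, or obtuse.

Compare the square of the longest side to the sum of squares of the other two: 650² + 720² = 940900 = 970².

right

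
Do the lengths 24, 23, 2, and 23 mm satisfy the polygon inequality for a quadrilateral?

A quadrilateral exists iff every side is shorter than the sum of the others — equivalently, the longest side is less than the sum of the rest.
Longest side 24 < 48 (sum of the remaining 3), so yes.

Yes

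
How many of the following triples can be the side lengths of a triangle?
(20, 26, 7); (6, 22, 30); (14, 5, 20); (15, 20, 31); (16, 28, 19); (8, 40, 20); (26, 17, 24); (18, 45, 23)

(7,20,26): 7+20 > 26 → valid
(6,22,30): 6+22 ≤ 30 → not valid
(5,14,20): 5+14 ≤ 20 → not valid
(15,20,31): 15+20 > 31 → valid
(16,19,28): 16+19 > 28 → valid
(8,20,40): 8+20 ≤ 40 → not valid
(17,24,26): 17+24 > 26 → valid
(18,23,45): 18+23 ≤ 45 → not valid
4 of the 8 triples form a triangle.

4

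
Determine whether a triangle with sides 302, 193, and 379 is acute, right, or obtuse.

Compare the square of the longest side to the sum of squares of the other two: 193² + 302² = 128453 < 143641 = 379².

obtuse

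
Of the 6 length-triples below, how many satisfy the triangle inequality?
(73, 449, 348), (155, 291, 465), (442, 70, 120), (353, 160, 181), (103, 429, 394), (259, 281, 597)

1

(73,348,449): 73+348 ≤ 449 → not valid
(155,291,465): 155+291 ≤ 465 → not valid
(70,120,442): 70+120 ≤ 442 → not valid
(160,181,353): 160+181 ≤ 353 → not valid
(103,394,429): 103+394 > 429 → valid
(259,281,597): 259+281 ≤ 597 → not valid
1 of the 6 triples forms a triangle.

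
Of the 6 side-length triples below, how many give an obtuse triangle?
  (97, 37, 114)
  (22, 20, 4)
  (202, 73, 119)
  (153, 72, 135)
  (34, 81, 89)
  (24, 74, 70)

(97,37,114): 37²+97² = 10778 < 12996 = 114² → obtuse
(22,20,4): 4²+20² = 416 < 484 = 22² → obtuse
(202,73,119): 73+119 ≤ 202, not a triangle
(153,72,135): 72²+135² = 23409 = 153² → right
(34,81,89): 34²+81² = 7717 < 7921 = 89² → obtuse
(24,74,70): 24²+70² = 5476 = 74² → right
3 of the 6 are obtuse.

3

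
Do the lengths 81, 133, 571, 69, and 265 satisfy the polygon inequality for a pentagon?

No

For a pentagon, each side must be shorter than the sum of the others.
Here the longest side is 571, but the remaining 4 sides sum to only 548.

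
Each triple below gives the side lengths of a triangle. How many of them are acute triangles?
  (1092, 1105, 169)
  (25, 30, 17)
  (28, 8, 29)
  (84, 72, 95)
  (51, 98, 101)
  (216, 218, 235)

(1092,1105,169): 169²+1092² = 1221025 = 1105² → right
(25,30,17): 17²+25² = 914 > 900 = 30² → acute
(28,8,29): 8²+28² = 848 > 841 = 29² → acute
(84,72,95): 72²+84² = 12240 > 9025 = 95² → acute
(51,98,101): 51²+98² = 12205 > 10201 = 101² → acute
(216,218,235): 216²+218² = 94180 > 55225 = 235² → acute
5 of the 6 are acute.

5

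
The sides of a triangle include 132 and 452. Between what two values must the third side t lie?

320 < t < 584

By the triangle inequality, t must be less than 132 + 452 = 584 and greater than |132 − 452| = 320.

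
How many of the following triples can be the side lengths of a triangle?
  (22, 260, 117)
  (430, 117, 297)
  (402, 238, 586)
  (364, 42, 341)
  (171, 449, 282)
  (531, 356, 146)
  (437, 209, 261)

4

(22,117,260): 22+117 ≤ 260 → not valid
(117,297,430): 117+297 ≤ 430 → not valid
(238,402,586): 238+402 > 586 → valid
(42,341,364): 42+341 > 364 → valid
(171,282,449): 171+282 > 449 → valid
(146,356,531): 146+356 ≤ 531 → not valid
(209,261,437): 209+261 > 437 → valid
4 of the 7 triples form a triangle.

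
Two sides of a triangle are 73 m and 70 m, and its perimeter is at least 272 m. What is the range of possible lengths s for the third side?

129 ≤ s < 143

Triangle inequality alone gives 3 < s < 143.
The perimeter condition gives s ≥ 272 − 73 − 70 = 129.
Intersecting the two: 129 ≤ s < 143.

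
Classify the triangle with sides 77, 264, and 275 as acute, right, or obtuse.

right

Compare the square of the longest side to the sum of squares of the other two: 77² + 264² = 75625 = 275².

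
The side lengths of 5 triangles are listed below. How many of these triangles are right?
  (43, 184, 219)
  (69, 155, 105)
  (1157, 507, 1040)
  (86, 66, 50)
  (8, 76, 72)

1

(43,184,219): 43²+184² = 35705 < 47961 = 219² → obtuse
(69,155,105): 69²+105² = 15786 < 24025 = 155² → obtuse
(1157,507,1040): 507²+1040² = 1338649 = 1157² → right
(86,66,50): 50²+66² = 6856 < 7396 = 86² → obtuse
(8,76,72): 8²+72² = 5248 < 5776 = 76² → obtuse
1 of the 5 is right.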